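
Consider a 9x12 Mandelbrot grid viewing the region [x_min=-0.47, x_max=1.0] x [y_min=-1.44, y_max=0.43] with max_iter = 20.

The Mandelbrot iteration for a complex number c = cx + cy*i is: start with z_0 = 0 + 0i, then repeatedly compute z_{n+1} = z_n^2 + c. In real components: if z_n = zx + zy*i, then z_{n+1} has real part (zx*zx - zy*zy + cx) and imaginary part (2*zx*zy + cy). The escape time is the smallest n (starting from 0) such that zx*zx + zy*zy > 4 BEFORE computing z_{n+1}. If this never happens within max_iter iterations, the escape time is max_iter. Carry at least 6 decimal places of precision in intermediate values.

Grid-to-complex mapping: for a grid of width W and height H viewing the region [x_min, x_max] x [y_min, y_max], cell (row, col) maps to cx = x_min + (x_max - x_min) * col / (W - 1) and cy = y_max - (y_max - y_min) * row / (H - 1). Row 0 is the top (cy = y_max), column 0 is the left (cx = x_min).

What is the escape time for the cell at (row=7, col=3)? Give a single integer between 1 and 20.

z_0 = 0 + 0i, c = 0.0813 + -0.7600i
Iter 1: z = 0.0813 + -0.7600i, |z|^2 = 0.5842
Iter 2: z = -0.4897 + -0.8835i, |z|^2 = 1.0204
Iter 3: z = -0.4595 + 0.1054i, |z|^2 = 0.2222
Iter 4: z = 0.2813 + -0.8568i, |z|^2 = 0.8133
Iter 5: z = -0.5738 + -1.2420i, |z|^2 = 1.8718
Iter 6: z = -1.1320 + 0.6654i, |z|^2 = 1.7241
Iter 7: z = 0.9200 + -2.2664i, |z|^2 = 5.9828
Escaped at iteration 7

Answer: 7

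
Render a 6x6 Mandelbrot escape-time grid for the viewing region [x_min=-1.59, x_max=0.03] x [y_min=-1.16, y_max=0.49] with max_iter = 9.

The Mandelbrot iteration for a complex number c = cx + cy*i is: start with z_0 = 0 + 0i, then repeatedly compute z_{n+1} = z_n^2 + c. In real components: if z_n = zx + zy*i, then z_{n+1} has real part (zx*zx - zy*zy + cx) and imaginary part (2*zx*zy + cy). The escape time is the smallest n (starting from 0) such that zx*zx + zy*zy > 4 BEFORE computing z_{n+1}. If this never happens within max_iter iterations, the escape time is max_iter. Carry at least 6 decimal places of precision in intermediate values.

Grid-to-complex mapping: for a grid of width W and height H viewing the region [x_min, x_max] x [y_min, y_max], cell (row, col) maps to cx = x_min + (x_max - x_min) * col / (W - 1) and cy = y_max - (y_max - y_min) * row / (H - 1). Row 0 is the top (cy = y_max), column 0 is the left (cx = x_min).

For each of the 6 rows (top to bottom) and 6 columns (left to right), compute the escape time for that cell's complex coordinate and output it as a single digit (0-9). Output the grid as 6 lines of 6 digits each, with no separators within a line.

Answer: 345999
599999
599999
345999
333499
223343

Derivation:
(row=0, col=0): c = -1.5900 + 0.4900i → escape time 3
(row=0, col=1): c = -1.2660 + 0.4900i → escape time 4
(row=0, col=2): c = -0.9420 + 0.4900i → escape time 5
(row=0, col=3): c = -0.6180 + 0.4900i → escape time 9
(row=0, col=4): c = -0.2940 + 0.4900i → escape time 9
(row=0, col=5): c = 0.0300 + 0.4900i → escape time 9
(row=1, col=0): c = -1.5900 + 0.1600i → escape time 5
(row=1, col=1): c = -1.2660 + 0.1600i → escape time 9
(row=1, col=2): c = -0.9420 + 0.1600i → escape time 9
(row=1, col=3): c = -0.6180 + 0.1600i → escape time 9
(row=1, col=4): c = -0.2940 + 0.1600i → escape time 9
(row=1, col=5): c = 0.0300 + 0.1600i → escape time 9
(row=2, col=0): c = -1.5900 + -0.1700i → escape time 5
(row=2, col=1): c = -1.2660 + -0.1700i → escape time 9
(row=2, col=2): c = -0.9420 + -0.1700i → escape time 9
(row=2, col=3): c = -0.6180 + -0.1700i → escape time 9
(row=2, col=4): c = -0.2940 + -0.1700i → escape time 9
(row=2, col=5): c = 0.0300 + -0.1700i → escape time 9
(row=3, col=0): c = -1.5900 + -0.5000i → escape time 3
(row=3, col=1): c = -1.2660 + -0.5000i → escape time 4
(row=3, col=2): c = -0.9420 + -0.5000i → escape time 5
(row=3, col=3): c = -0.6180 + -0.5000i → escape time 9
(row=3, col=4): c = -0.2940 + -0.5000i → escape time 9
(row=3, col=5): c = 0.0300 + -0.5000i → escape time 9
(row=4, col=0): c = -1.5900 + -0.8300i → escape time 3
(row=4, col=1): c = -1.2660 + -0.8300i → escape time 3
(row=4, col=2): c = -0.9420 + -0.8300i → escape time 3
(row=4, col=3): c = -0.6180 + -0.8300i → escape time 4
(row=4, col=4): c = -0.2940 + -0.8300i → escape time 9
(row=4, col=5): c = 0.0300 + -0.8300i → escape time 9
(row=5, col=0): c = -1.5900 + -1.1600i → escape time 2
(row=5, col=1): c = -1.2660 + -1.1600i → escape time 2
(row=5, col=2): c = -0.9420 + -1.1600i → escape time 3
(row=5, col=3): c = -0.6180 + -1.1600i → escape time 3
(row=5, col=4): c = -0.2940 + -1.1600i → escape time 4
(row=5, col=5): c = 0.0300 + -1.1600i → escape time 3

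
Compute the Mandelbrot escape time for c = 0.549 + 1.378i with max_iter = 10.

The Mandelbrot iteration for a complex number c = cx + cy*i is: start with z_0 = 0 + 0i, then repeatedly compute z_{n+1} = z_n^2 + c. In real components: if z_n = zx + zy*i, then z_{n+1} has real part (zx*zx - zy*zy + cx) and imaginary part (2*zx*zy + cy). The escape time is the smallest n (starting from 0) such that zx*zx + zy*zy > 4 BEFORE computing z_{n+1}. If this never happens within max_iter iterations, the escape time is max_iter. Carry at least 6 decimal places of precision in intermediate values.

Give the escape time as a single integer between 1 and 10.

z_0 = 0 + 0i, c = 0.5490 + 1.3780i
Iter 1: z = 0.5490 + 1.3780i, |z|^2 = 2.2003
Iter 2: z = -1.0485 + 2.8910i, |z|^2 = 9.4575
Escaped at iteration 2

Answer: 2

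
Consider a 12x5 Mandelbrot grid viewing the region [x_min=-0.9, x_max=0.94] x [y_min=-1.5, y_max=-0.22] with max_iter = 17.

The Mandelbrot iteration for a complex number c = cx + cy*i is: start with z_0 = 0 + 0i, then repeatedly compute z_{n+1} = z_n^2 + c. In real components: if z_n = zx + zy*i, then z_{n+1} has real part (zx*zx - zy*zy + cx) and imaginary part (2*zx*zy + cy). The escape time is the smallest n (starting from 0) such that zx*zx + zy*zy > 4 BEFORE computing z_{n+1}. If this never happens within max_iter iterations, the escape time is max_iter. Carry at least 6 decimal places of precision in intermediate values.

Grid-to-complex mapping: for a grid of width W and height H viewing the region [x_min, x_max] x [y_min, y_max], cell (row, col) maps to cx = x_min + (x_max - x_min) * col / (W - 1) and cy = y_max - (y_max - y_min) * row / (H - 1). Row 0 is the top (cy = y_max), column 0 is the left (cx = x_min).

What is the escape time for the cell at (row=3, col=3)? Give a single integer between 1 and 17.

z_0 = 0 + 0i, c = -0.3982 + -1.1800i
Iter 1: z = -0.3982 + -1.1800i, |z|^2 = 1.5509
Iter 2: z = -1.6320 + -0.2403i, |z|^2 = 2.7213
Iter 3: z = 2.2076 + -0.3957i, |z|^2 = 5.0301
Escaped at iteration 3

Answer: 3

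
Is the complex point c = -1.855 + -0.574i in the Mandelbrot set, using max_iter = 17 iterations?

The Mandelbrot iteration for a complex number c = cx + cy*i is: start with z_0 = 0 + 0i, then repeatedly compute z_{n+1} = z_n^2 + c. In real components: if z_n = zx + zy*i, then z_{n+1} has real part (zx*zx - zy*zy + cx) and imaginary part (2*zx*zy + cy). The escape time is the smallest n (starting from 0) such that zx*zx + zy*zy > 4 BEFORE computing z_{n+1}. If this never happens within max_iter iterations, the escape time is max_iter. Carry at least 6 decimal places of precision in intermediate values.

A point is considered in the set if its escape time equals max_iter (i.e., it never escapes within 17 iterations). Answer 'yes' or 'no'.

z_0 = 0 + 0i, c = -1.8550 + -0.5740i
Iter 1: z = -1.8550 + -0.5740i, |z|^2 = 3.7705
Iter 2: z = 1.2565 + 1.5555i, |z|^2 = 3.9986
Iter 3: z = -2.6958 + 3.3352i, |z|^2 = 18.3910
Escaped at iteration 3

Answer: no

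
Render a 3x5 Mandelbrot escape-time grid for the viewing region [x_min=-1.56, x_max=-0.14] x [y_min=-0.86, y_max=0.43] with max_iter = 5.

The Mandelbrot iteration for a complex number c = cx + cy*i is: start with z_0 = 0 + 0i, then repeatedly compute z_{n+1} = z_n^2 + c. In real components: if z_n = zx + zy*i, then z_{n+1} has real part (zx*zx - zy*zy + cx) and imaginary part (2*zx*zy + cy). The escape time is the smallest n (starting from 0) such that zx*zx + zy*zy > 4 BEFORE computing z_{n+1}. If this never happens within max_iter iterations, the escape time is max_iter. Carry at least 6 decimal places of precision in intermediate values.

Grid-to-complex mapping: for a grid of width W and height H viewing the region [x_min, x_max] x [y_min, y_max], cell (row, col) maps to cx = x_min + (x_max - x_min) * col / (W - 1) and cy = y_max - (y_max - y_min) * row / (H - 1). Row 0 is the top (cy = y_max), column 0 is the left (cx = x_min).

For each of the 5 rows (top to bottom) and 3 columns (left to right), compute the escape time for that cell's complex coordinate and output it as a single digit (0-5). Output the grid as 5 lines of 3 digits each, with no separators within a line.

(row=0, col=0): c = -1.5600 + 0.4300i → escape time 3
(row=0, col=1): c = -0.8500 + 0.4300i → escape time 5
(row=0, col=2): c = -0.1400 + 0.4300i → escape time 5
(row=1, col=0): c = -1.5600 + 0.1075i → escape time 5
(row=1, col=1): c = -0.8500 + 0.1075i → escape time 5
(row=1, col=2): c = -0.1400 + 0.1075i → escape time 5
(row=2, col=0): c = -1.5600 + -0.2150i → escape time 5
(row=2, col=1): c = -0.8500 + -0.2150i → escape time 5
(row=2, col=2): c = -0.1400 + -0.2150i → escape time 5
(row=3, col=0): c = -1.5600 + -0.5375i → escape time 3
(row=3, col=1): c = -0.8500 + -0.5375i → escape time 5
(row=3, col=2): c = -0.1400 + -0.5375i → escape time 5
(row=4, col=0): c = -1.5600 + -0.8600i → escape time 3
(row=4, col=1): c = -0.8500 + -0.8600i → escape time 4
(row=4, col=2): c = -0.1400 + -0.8600i → escape time 5

Answer: 355
555
555
355
345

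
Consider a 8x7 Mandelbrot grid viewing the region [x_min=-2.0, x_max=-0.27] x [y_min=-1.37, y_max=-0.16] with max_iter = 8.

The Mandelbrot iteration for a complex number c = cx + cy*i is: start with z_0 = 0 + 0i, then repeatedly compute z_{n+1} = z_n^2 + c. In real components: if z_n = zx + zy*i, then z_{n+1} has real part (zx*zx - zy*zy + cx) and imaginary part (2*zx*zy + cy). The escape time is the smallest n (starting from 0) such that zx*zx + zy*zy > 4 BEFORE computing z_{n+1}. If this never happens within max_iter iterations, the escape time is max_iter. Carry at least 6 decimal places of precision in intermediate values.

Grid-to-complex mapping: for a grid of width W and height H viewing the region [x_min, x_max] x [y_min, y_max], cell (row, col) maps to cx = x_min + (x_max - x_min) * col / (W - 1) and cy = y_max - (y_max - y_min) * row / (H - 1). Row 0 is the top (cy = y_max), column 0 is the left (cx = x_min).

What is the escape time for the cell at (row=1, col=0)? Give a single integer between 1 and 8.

Answer: 1

Derivation:
z_0 = 0 + 0i, c = -2.0000 + -0.3617i
Iter 1: z = -2.0000 + -0.3617i, |z|^2 = 4.1308
Escaped at iteration 1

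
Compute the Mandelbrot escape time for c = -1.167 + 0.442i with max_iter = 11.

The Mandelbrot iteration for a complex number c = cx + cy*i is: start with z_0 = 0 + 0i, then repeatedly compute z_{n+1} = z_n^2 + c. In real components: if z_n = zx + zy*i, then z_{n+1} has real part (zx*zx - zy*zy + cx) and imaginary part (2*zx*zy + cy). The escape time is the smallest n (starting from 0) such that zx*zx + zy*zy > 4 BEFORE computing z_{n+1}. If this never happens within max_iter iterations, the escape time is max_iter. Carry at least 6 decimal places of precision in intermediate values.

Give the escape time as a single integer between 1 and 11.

Answer: 6

Derivation:
z_0 = 0 + 0i, c = -1.1670 + 0.4420i
Iter 1: z = -1.1670 + 0.4420i, |z|^2 = 1.5573
Iter 2: z = -0.0005 + -0.5896i, |z|^2 = 0.3477
Iter 3: z = -1.5147 + 0.4426i, |z|^2 = 2.4901
Iter 4: z = 0.9313 + -0.8987i, |z|^2 = 1.6750
Iter 5: z = -1.1072 + -1.2319i, |z|^2 = 2.7435
Iter 6: z = -1.4587 + 3.1699i, |z|^2 = 12.1763
Escaped at iteration 6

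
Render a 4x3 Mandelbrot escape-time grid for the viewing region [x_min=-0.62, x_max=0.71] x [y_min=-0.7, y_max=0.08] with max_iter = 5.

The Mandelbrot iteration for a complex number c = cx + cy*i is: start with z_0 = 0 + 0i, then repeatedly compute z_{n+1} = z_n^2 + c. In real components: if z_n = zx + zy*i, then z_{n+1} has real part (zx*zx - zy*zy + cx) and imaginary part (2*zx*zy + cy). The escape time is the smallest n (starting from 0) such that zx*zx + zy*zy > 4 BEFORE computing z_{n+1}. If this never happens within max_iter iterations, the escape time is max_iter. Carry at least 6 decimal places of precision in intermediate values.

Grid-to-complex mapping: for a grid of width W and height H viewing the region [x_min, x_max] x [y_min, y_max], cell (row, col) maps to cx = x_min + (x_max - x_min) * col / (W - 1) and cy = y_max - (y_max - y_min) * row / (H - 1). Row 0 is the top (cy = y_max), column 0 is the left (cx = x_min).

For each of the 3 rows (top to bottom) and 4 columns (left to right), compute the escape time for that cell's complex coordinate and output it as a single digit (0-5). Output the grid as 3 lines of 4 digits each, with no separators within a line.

Answer: 5553
5553
5553

Derivation:
(row=0, col=0): c = -0.6200 + 0.0800i → escape time 5
(row=0, col=1): c = -0.1767 + 0.0800i → escape time 5
(row=0, col=2): c = 0.2667 + 0.0800i → escape time 5
(row=0, col=3): c = 0.7100 + 0.0800i → escape time 3
(row=1, col=0): c = -0.6200 + -0.3100i → escape time 5
(row=1, col=1): c = -0.1767 + -0.3100i → escape time 5
(row=1, col=2): c = 0.2667 + -0.3100i → escape time 5
(row=1, col=3): c = 0.7100 + -0.3100i → escape time 3
(row=2, col=0): c = -0.6200 + -0.7000i → escape time 5
(row=2, col=1): c = -0.1767 + -0.7000i → escape time 5
(row=2, col=2): c = 0.2667 + -0.7000i → escape time 5
(row=2, col=3): c = 0.7100 + -0.7000i → escape time 3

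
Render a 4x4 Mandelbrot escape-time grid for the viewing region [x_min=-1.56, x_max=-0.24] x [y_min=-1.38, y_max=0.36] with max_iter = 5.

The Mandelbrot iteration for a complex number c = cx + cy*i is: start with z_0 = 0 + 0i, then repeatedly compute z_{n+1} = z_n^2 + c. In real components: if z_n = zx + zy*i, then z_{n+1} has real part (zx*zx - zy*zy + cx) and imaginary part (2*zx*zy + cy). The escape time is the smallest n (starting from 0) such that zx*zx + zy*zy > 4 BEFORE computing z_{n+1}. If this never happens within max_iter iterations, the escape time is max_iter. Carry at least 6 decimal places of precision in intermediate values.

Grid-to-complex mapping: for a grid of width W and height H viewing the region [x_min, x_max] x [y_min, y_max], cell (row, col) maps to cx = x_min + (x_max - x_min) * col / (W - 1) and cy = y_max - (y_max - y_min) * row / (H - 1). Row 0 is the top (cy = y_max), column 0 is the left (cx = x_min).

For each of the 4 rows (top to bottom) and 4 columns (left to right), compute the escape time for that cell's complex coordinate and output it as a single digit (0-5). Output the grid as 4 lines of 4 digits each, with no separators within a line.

Answer: 4555
5555
3345
1222

Derivation:
(row=0, col=0): c = -1.5600 + 0.3600i → escape time 4
(row=0, col=1): c = -1.1200 + 0.3600i → escape time 5
(row=0, col=2): c = -0.6800 + 0.3600i → escape time 5
(row=0, col=3): c = -0.2400 + 0.3600i → escape time 5
(row=1, col=0): c = -1.5600 + -0.2200i → escape time 5
(row=1, col=1): c = -1.1200 + -0.2200i → escape time 5
(row=1, col=2): c = -0.6800 + -0.2200i → escape time 5
(row=1, col=3): c = -0.2400 + -0.2200i → escape time 5
(row=2, col=0): c = -1.5600 + -0.8000i → escape time 3
(row=2, col=1): c = -1.1200 + -0.8000i → escape time 3
(row=2, col=2): c = -0.6800 + -0.8000i → escape time 4
(row=2, col=3): c = -0.2400 + -0.8000i → escape time 5
(row=3, col=0): c = -1.5600 + -1.3800i → escape time 1
(row=3, col=1): c = -1.1200 + -1.3800i → escape time 2
(row=3, col=2): c = -0.6800 + -1.3800i → escape time 2
(row=3, col=3): c = -0.2400 + -1.3800i → escape time 2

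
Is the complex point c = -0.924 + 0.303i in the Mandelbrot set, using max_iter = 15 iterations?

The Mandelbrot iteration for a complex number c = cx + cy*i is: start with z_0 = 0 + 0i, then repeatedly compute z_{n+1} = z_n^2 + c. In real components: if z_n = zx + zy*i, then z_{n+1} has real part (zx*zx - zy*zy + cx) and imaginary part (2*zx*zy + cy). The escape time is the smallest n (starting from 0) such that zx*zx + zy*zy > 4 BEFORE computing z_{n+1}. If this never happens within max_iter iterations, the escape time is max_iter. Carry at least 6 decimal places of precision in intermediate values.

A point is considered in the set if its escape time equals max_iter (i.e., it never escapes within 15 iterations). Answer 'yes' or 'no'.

Answer: yes

Derivation:
z_0 = 0 + 0i, c = -0.9240 + 0.3030i
Iter 1: z = -0.9240 + 0.3030i, |z|^2 = 0.9456
Iter 2: z = -0.1620 + -0.2569i, |z|^2 = 0.0923
Iter 3: z = -0.9638 + 0.3863i, |z|^2 = 1.0780
Iter 4: z = -0.1444 + -0.4415i, |z|^2 = 0.2158
Iter 5: z = -1.0981 + 0.4305i, |z|^2 = 1.3912
Iter 6: z = 0.0966 + -0.6424i, |z|^2 = 0.4220
Iter 7: z = -1.3274 + 0.1789i, |z|^2 = 1.7940
Iter 8: z = 0.8060 + -0.1721i, |z|^2 = 0.6792
Iter 9: z = -0.3040 + 0.0257i, |z|^2 = 0.0931
Iter 10: z = -0.8322 + 0.2874i, |z|^2 = 0.7752
Iter 11: z = -0.3140 + -0.1754i, |z|^2 = 0.1293
Iter 12: z = -0.8562 + 0.4131i, |z|^2 = 0.9037
Iter 13: z = -0.3616 + -0.4044i, |z|^2 = 0.2943
Iter 14: z = -0.9568 + 0.5955i, |z|^2 = 1.2700
Did not escape in 15 iterations → in set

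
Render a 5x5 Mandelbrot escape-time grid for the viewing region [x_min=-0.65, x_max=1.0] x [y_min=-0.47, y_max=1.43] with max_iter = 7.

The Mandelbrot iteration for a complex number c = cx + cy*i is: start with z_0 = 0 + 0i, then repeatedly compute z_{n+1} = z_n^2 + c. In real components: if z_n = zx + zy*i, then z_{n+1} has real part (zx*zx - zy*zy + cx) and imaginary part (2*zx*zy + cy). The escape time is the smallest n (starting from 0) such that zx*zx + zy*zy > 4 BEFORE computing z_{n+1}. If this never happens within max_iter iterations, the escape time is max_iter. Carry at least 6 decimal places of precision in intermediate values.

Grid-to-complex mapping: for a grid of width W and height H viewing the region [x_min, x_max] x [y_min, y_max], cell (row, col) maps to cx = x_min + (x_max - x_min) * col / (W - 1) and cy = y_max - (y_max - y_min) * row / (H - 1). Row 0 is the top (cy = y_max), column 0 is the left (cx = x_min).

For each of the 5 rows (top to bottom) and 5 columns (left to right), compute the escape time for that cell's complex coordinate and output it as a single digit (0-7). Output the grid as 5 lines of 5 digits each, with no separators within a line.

(row=0, col=0): c = -0.6500 + 1.4300i → escape time 2
(row=0, col=1): c = -0.2375 + 1.4300i → escape time 2
(row=0, col=2): c = 0.1750 + 1.4300i → escape time 2
(row=0, col=3): c = 0.5875 + 1.4300i → escape time 2
(row=0, col=4): c = 1.0000 + 1.4300i → escape time 2
(row=1, col=0): c = -0.6500 + 0.9550i → escape time 4
(row=1, col=1): c = -0.2375 + 0.9550i → escape time 7
(row=1, col=2): c = 0.1750 + 0.9550i → escape time 4
(row=1, col=3): c = 0.5875 + 0.9550i → escape time 2
(row=1, col=4): c = 1.0000 + 0.9550i → escape time 2
(row=2, col=0): c = -0.6500 + 0.4800i → escape time 7
(row=2, col=1): c = -0.2375 + 0.4800i → escape time 7
(row=2, col=2): c = 0.1750 + 0.4800i → escape time 7
(row=2, col=3): c = 0.5875 + 0.4800i → escape time 4
(row=2, col=4): c = 1.0000 + 0.4800i → escape time 2
(row=3, col=0): c = -0.6500 + 0.0050i → escape time 7
(row=3, col=1): c = -0.2375 + 0.0050i → escape time 7
(row=3, col=2): c = 0.1750 + 0.0050i → escape time 7
(row=3, col=3): c = 0.5875 + 0.0050i → escape time 4
(row=3, col=4): c = 1.0000 + 0.0050i → escape time 2
(row=4, col=0): c = -0.6500 + -0.4700i → escape time 7
(row=4, col=1): c = -0.2375 + -0.4700i → escape time 7
(row=4, col=2): c = 0.1750 + -0.4700i → escape time 7
(row=4, col=3): c = 0.5875 + -0.4700i → escape time 4
(row=4, col=4): c = 1.0000 + -0.4700i → escape time 2

Answer: 22222
47422
77742
77742
77742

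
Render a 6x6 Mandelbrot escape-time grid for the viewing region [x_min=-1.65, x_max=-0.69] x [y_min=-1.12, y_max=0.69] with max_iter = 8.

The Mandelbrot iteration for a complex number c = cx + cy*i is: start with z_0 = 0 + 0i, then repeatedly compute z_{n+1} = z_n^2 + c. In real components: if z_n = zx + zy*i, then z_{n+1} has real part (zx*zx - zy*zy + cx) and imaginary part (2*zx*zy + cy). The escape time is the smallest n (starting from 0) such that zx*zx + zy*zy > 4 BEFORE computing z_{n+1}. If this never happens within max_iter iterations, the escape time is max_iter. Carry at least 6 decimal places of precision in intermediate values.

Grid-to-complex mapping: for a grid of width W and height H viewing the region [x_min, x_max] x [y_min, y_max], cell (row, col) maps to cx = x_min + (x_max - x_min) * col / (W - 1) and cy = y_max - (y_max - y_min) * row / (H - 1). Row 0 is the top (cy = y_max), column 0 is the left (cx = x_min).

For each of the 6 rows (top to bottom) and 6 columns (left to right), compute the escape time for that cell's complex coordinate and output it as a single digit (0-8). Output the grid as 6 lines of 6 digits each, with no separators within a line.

(row=0, col=0): c = -1.6500 + 0.6900i → escape time 3
(row=0, col=1): c = -1.4580 + 0.6900i → escape time 3
(row=0, col=2): c = -1.2660 + 0.6900i → escape time 3
(row=0, col=3): c = -1.0740 + 0.6900i → escape time 3
(row=0, col=4): c = -0.8820 + 0.6900i → escape time 4
(row=0, col=5): c = -0.6900 + 0.6900i → escape time 5
(row=1, col=0): c = -1.6500 + 0.3280i → escape time 4
(row=1, col=1): c = -1.4580 + 0.3280i → escape time 5
(row=1, col=2): c = -1.2660 + 0.3280i → escape time 8
(row=1, col=3): c = -1.0740 + 0.3280i → escape time 8
(row=1, col=4): c = -0.8820 + 0.3280i → escape time 8
(row=1, col=5): c = -0.6900 + 0.3280i → escape time 8
(row=2, col=0): c = -1.6500 + -0.0340i → escape time 8
(row=2, col=1): c = -1.4580 + -0.0340i → escape time 8
(row=2, col=2): c = -1.2660 + -0.0340i → escape time 8
(row=2, col=3): c = -1.0740 + -0.0340i → escape time 8
(row=2, col=4): c = -0.8820 + -0.0340i → escape time 8
(row=2, col=5): c = -0.6900 + -0.0340i → escape time 8
(row=3, col=0): c = -1.6500 + -0.3960i → escape time 3
(row=3, col=1): c = -1.4580 + -0.3960i → escape time 4
(row=3, col=2): c = -1.2660 + -0.3960i → escape time 8
(row=3, col=3): c = -1.0740 + -0.3960i → escape time 7
(row=3, col=4): c = -0.8820 + -0.3960i → escape time 7
(row=3, col=5): c = -0.6900 + -0.3960i → escape time 8
(row=4, col=0): c = -1.6500 + -0.7580i → escape time 3
(row=4, col=1): c = -1.4580 + -0.7580i → escape time 3
(row=4, col=2): c = -1.2660 + -0.7580i → escape time 3
(row=4, col=3): c = -1.0740 + -0.7580i → escape time 3
(row=4, col=4): c = -0.8820 + -0.7580i → escape time 4
(row=4, col=5): c = -0.6900 + -0.7580i → escape time 4
(row=5, col=0): c = -1.6500 + -1.1200i → escape time 2
(row=5, col=1): c = -1.4580 + -1.1200i → escape time 2
(row=5, col=2): c = -1.2660 + -1.1200i → escape time 3
(row=5, col=3): c = -1.0740 + -1.1200i → escape time 3
(row=5, col=4): c = -0.8820 + -1.1200i → escape time 3
(row=5, col=5): c = -0.6900 + -1.1200i → escape time 3

Answer: 333345
458888
888888
348778
333344
223333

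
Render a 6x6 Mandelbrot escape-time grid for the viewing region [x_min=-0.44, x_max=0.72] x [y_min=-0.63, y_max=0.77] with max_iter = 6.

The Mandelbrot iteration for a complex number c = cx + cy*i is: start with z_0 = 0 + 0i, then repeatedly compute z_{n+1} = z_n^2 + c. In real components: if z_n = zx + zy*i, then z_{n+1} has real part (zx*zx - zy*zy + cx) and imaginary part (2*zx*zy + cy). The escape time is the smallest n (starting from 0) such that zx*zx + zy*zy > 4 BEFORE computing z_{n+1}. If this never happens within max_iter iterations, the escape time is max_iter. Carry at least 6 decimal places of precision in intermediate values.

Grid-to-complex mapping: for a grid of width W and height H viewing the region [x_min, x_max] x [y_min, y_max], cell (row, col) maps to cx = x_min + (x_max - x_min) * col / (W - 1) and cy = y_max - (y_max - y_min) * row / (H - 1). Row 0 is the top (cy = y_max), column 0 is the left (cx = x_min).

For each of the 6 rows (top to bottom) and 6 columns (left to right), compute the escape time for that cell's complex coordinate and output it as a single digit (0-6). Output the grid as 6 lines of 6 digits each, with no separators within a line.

(row=0, col=0): c = -0.4400 + 0.7700i → escape time 6
(row=0, col=1): c = -0.2080 + 0.7700i → escape time 6
(row=0, col=2): c = 0.0240 + 0.7700i → escape time 6
(row=0, col=3): c = 0.2560 + 0.7700i → escape time 5
(row=0, col=4): c = 0.4880 + 0.7700i → escape time 3
(row=0, col=5): c = 0.7200 + 0.7700i → escape time 3
(row=1, col=0): c = -0.4400 + 0.4900i → escape time 6
(row=1, col=1): c = -0.2080 + 0.4900i → escape time 6
(row=1, col=2): c = 0.0240 + 0.4900i → escape time 6
(row=1, col=3): c = 0.2560 + 0.4900i → escape time 6
(row=1, col=4): c = 0.4880 + 0.4900i → escape time 5
(row=1, col=5): c = 0.7200 + 0.4900i → escape time 3
(row=2, col=0): c = -0.4400 + 0.2100i → escape time 6
(row=2, col=1): c = -0.2080 + 0.2100i → escape time 6
(row=2, col=2): c = 0.0240 + 0.2100i → escape time 6
(row=2, col=3): c = 0.2560 + 0.2100i → escape time 6
(row=2, col=4): c = 0.4880 + 0.2100i → escape time 5
(row=2, col=5): c = 0.7200 + 0.2100i → escape time 3
(row=3, col=0): c = -0.4400 + -0.0700i → escape time 6
(row=3, col=1): c = -0.2080 + -0.0700i → escape time 6
(row=3, col=2): c = 0.0240 + -0.0700i → escape time 6
(row=3, col=3): c = 0.2560 + -0.0700i → escape time 6
(row=3, col=4): c = 0.4880 + -0.0700i → escape time 5
(row=3, col=5): c = 0.7200 + -0.0700i → escape time 3
(row=4, col=0): c = -0.4400 + -0.3500i → escape time 6
(row=4, col=1): c = -0.2080 + -0.3500i → escape time 6
(row=4, col=2): c = 0.0240 + -0.3500i → escape time 6
(row=4, col=3): c = 0.2560 + -0.3500i → escape time 6
(row=4, col=4): c = 0.4880 + -0.3500i → escape time 6
(row=4, col=5): c = 0.7200 + -0.3500i → escape time 3
(row=5, col=0): c = -0.4400 + -0.6300i → escape time 6
(row=5, col=1): c = -0.2080 + -0.6300i → escape time 6
(row=5, col=2): c = 0.0240 + -0.6300i → escape time 6
(row=5, col=3): c = 0.2560 + -0.6300i → escape time 6
(row=5, col=4): c = 0.4880 + -0.6300i → escape time 4
(row=5, col=5): c = 0.7200 + -0.6300i → escape time 3

Answer: 666533
666653
666653
666653
666663
666643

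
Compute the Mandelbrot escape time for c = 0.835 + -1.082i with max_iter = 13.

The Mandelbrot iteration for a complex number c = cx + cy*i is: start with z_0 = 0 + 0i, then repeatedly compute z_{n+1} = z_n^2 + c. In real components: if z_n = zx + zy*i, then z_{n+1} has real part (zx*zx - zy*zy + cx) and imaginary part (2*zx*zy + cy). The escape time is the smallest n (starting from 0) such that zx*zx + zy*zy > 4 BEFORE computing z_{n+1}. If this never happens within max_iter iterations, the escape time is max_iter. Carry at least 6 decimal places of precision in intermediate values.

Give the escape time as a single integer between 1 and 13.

Answer: 2

Derivation:
z_0 = 0 + 0i, c = 0.8350 + -1.0820i
Iter 1: z = 0.8350 + -1.0820i, |z|^2 = 1.8679
Iter 2: z = 0.3615 + -2.8889i, |z|^2 = 8.4767
Escaped at iteration 2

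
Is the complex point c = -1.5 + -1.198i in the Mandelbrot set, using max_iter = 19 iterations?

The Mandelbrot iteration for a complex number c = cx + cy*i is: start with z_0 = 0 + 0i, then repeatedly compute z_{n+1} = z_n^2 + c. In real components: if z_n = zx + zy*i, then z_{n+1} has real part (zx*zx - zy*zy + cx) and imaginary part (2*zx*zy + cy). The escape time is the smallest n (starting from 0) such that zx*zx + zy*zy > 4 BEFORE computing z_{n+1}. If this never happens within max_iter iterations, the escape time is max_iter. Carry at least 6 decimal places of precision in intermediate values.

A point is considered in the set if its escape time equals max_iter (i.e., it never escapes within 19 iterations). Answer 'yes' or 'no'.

z_0 = 0 + 0i, c = -1.5000 + -1.1980i
Iter 1: z = -1.5000 + -1.1980i, |z|^2 = 3.6852
Iter 2: z = -0.6852 + 2.3960i, |z|^2 = 6.2103
Escaped at iteration 2

Answer: no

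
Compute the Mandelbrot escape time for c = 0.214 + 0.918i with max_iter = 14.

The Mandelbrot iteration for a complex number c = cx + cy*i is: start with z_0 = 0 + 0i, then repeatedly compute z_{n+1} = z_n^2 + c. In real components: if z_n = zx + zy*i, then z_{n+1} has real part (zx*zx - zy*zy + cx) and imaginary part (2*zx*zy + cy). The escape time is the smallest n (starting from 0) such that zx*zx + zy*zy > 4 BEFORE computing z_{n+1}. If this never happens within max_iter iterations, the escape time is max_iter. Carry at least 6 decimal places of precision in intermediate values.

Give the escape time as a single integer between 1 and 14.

Answer: 4

Derivation:
z_0 = 0 + 0i, c = 0.2140 + 0.9180i
Iter 1: z = 0.2140 + 0.9180i, |z|^2 = 0.8885
Iter 2: z = -0.5829 + 1.3109i, |z|^2 = 2.0583
Iter 3: z = -1.1647 + -0.6103i, |z|^2 = 1.7289
Iter 4: z = 1.1979 + 2.3396i, |z|^2 = 6.9090
Escaped at iteration 4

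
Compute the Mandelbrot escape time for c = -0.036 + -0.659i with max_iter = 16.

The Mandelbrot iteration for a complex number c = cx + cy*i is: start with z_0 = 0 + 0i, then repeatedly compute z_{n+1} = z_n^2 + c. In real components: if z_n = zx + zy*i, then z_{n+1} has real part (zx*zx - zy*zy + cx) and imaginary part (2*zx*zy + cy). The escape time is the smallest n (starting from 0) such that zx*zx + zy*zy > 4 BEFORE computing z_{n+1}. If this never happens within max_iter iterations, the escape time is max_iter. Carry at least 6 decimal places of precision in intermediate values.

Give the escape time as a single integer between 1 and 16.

Answer: 16

Derivation:
z_0 = 0 + 0i, c = -0.0360 + -0.6590i
Iter 1: z = -0.0360 + -0.6590i, |z|^2 = 0.4356
Iter 2: z = -0.4690 + -0.6116i, |z|^2 = 0.5939
Iter 3: z = -0.1900 + -0.0854i, |z|^2 = 0.0434
Iter 4: z = -0.0072 + -0.6265i, |z|^2 = 0.3926
Iter 5: z = -0.4285 + -0.6500i, |z|^2 = 0.6061
Iter 6: z = -0.2749 + -0.1019i, |z|^2 = 0.0860
Iter 7: z = 0.0292 + -0.6030i, |z|^2 = 0.3644
Iter 8: z = -0.3987 + -0.6942i, |z|^2 = 0.6409
Iter 9: z = -0.3589 + -0.1054i, |z|^2 = 0.1399
Iter 10: z = 0.0817 + -0.5833i, |z|^2 = 0.3469
Iter 11: z = -0.3696 + -0.7543i, |z|^2 = 0.7056
Iter 12: z = -0.4684 + -0.1014i, |z|^2 = 0.2297
Iter 13: z = 0.1731 + -0.5640i, |z|^2 = 0.3480
Iter 14: z = -0.3241 + -0.8543i, |z|^2 = 0.8348
Iter 15: z = -0.6608 + -0.1053i, |z|^2 = 0.4477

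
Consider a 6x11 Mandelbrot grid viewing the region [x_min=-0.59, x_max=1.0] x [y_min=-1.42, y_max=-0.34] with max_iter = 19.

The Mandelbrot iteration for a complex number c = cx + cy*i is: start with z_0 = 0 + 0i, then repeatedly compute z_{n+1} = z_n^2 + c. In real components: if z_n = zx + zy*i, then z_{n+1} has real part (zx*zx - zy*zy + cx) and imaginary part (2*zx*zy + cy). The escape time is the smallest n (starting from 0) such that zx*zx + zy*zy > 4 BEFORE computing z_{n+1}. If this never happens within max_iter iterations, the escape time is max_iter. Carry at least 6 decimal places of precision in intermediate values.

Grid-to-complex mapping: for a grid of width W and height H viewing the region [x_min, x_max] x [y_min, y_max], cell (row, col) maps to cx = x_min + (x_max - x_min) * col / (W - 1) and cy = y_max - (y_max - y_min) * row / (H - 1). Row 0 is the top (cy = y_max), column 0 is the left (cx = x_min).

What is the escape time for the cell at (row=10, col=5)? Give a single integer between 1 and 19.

Answer: 2

Derivation:
z_0 = 0 + 0i, c = 1.0000 + -1.4200i
Iter 1: z = 1.0000 + -1.4200i, |z|^2 = 3.0164
Iter 2: z = -0.0164 + -4.2600i, |z|^2 = 18.1479
Escaped at iteration 2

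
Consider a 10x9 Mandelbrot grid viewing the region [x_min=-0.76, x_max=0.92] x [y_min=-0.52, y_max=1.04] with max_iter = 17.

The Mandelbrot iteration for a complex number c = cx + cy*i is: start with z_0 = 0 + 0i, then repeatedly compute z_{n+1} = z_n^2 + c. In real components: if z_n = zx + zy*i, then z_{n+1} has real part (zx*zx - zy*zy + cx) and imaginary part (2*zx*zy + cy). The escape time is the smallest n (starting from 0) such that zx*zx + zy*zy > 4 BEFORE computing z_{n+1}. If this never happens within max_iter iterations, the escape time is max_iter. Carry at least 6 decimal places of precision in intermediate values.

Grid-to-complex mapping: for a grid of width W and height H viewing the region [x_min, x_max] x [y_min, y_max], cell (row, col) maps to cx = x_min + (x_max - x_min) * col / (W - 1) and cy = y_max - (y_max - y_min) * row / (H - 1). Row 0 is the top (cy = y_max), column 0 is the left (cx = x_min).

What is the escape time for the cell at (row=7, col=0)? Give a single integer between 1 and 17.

z_0 = 0 + 0i, c = -0.7600 + -0.3250i
Iter 1: z = -0.7600 + -0.3250i, |z|^2 = 0.6832
Iter 2: z = -0.2880 + 0.1690i, |z|^2 = 0.1115
Iter 3: z = -0.7056 + -0.4224i, |z|^2 = 0.6763
Iter 4: z = -0.4405 + 0.2710i, |z|^2 = 0.2675
Iter 5: z = -0.6394 + -0.5638i, |z|^2 = 0.7267
Iter 6: z = -0.6690 + 0.3960i, |z|^2 = 0.6044
Iter 7: z = -0.4692 + -0.8548i, |z|^2 = 0.9509
Iter 8: z = -1.2705 + 0.4772i, |z|^2 = 1.8419
Iter 9: z = 0.6265 + -1.5376i, |z|^2 = 2.7567
Iter 10: z = -2.7317 + -2.2516i, |z|^2 = 12.5317
Escaped at iteration 10

Answer: 10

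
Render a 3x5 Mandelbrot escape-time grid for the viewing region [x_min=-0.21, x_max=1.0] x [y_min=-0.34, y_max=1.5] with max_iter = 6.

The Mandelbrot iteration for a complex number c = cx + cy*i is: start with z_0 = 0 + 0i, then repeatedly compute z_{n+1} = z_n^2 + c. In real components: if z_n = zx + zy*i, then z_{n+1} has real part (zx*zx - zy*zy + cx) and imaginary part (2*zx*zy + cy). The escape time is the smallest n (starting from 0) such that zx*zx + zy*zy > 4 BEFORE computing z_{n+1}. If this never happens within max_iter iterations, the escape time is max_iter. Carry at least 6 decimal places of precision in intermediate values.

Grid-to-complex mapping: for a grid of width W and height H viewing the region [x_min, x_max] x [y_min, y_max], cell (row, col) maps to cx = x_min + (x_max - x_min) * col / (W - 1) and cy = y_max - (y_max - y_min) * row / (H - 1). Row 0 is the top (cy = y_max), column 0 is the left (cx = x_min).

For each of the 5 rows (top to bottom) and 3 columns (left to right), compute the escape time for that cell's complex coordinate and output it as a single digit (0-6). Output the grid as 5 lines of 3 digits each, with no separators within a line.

Answer: 222
632
662
662
662

Derivation:
(row=0, col=0): c = -0.2100 + 1.5000i → escape time 2
(row=0, col=1): c = 0.3950 + 1.5000i → escape time 2
(row=0, col=2): c = 1.0000 + 1.5000i → escape time 2
(row=1, col=0): c = -0.2100 + 1.0400i → escape time 6
(row=1, col=1): c = 0.3950 + 1.0400i → escape time 3
(row=1, col=2): c = 1.0000 + 1.0400i → escape time 2
(row=2, col=0): c = -0.2100 + 0.5800i → escape time 6
(row=2, col=1): c = 0.3950 + 0.5800i → escape time 6
(row=2, col=2): c = 1.0000 + 0.5800i → escape time 2
(row=3, col=0): c = -0.2100 + 0.1200i → escape time 6
(row=3, col=1): c = 0.3950 + 0.1200i → escape time 6
(row=3, col=2): c = 1.0000 + 0.1200i → escape time 2
(row=4, col=0): c = -0.2100 + -0.3400i → escape time 6
(row=4, col=1): c = 0.3950 + -0.3400i → escape time 6
(row=4, col=2): c = 1.0000 + -0.3400i → escape time 2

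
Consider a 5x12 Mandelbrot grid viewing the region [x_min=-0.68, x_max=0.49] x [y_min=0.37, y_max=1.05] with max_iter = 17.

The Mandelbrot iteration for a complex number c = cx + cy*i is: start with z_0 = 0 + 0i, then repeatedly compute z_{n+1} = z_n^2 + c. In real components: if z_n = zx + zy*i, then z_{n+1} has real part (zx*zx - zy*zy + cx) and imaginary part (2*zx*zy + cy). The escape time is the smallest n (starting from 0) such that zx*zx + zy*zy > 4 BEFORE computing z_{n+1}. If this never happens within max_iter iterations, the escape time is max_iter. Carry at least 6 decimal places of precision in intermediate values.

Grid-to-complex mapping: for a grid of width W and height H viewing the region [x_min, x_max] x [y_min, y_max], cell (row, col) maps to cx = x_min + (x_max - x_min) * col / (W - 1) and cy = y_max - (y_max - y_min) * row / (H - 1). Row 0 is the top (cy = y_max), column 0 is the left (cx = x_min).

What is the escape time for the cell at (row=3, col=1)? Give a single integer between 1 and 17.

Answer: 5

Derivation:
z_0 = 0 + 0i, c = -0.3875 + 0.8645i
Iter 1: z = -0.3875 + 0.8645i, |z|^2 = 0.8976
Iter 2: z = -0.9848 + 0.1945i, |z|^2 = 1.0076
Iter 3: z = 0.5445 + 0.4814i, |z|^2 = 0.5282
Iter 4: z = -0.3228 + 1.3888i, |z|^2 = 2.0329
Iter 5: z = -2.2120 + -0.0321i, |z|^2 = 4.8938
Escaped at iteration 5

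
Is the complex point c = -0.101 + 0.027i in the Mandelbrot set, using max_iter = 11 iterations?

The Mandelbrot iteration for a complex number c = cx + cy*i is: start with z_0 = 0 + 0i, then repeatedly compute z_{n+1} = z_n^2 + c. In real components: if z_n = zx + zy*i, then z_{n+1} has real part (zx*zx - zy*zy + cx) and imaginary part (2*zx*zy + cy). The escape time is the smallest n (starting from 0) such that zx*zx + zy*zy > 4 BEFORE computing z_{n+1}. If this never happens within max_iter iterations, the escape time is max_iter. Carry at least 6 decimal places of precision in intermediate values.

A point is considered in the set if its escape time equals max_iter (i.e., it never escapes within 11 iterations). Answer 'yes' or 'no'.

z_0 = 0 + 0i, c = -0.1010 + 0.0270i
Iter 1: z = -0.1010 + 0.0270i, |z|^2 = 0.0109
Iter 2: z = -0.0915 + 0.0215i, |z|^2 = 0.0088
Iter 3: z = -0.0931 + 0.0231i, |z|^2 = 0.0092
Iter 4: z = -0.0929 + 0.0227i, |z|^2 = 0.0091
Iter 5: z = -0.0929 + 0.0228i, |z|^2 = 0.0091
Iter 6: z = -0.0929 + 0.0228i, |z|^2 = 0.0091
Iter 7: z = -0.0929 + 0.0228i, |z|^2 = 0.0091
Iter 8: z = -0.0929 + 0.0228i, |z|^2 = 0.0091
Iter 9: z = -0.0929 + 0.0228i, |z|^2 = 0.0091
Iter 10: z = -0.0929 + 0.0228i, |z|^2 = 0.0091
Did not escape in 11 iterations → in set

Answer: yes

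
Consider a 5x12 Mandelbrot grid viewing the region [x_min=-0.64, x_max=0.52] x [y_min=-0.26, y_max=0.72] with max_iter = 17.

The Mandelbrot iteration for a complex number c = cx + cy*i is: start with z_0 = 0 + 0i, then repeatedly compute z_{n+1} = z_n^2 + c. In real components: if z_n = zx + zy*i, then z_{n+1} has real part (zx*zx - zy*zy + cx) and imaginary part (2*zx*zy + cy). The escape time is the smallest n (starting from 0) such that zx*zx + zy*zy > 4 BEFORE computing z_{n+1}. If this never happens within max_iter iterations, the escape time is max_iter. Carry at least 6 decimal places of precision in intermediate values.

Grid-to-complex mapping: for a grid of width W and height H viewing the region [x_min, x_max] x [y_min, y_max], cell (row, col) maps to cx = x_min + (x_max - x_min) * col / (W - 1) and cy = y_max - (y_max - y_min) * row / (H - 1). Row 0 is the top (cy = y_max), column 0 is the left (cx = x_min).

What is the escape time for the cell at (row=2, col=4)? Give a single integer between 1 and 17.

Answer: 4

Derivation:
z_0 = 0 + 0i, c = 0.5200 + 0.5418i
Iter 1: z = 0.5200 + 0.5418i, |z|^2 = 0.5640
Iter 2: z = 0.4968 + 1.1053i, |z|^2 = 1.4686
Iter 3: z = -0.4549 + 1.6401i, |z|^2 = 2.8969
Iter 4: z = -1.9631 + -0.9503i, |z|^2 = 4.7568
Escaped at iteration 4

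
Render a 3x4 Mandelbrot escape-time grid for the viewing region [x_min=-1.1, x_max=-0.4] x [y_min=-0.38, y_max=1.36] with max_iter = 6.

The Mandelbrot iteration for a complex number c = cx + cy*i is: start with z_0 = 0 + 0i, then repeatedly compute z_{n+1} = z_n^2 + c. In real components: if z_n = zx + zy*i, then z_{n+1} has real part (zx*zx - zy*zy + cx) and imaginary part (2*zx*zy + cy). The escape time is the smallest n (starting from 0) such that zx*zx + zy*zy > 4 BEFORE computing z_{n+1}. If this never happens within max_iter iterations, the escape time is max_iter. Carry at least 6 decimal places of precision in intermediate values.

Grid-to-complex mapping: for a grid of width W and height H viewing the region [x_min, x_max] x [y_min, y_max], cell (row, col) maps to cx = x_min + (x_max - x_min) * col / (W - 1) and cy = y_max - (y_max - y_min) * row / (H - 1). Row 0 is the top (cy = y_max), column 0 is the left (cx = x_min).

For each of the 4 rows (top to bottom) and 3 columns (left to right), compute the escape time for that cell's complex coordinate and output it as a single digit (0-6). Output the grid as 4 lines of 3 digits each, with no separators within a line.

(row=0, col=0): c = -1.1000 + 1.3600i → escape time 2
(row=0, col=1): c = -0.7500 + 1.3600i → escape time 2
(row=0, col=2): c = -0.4000 + 1.3600i → escape time 2
(row=1, col=0): c = -1.1000 + 0.7800i → escape time 3
(row=1, col=1): c = -0.7500 + 0.7800i → escape time 4
(row=1, col=2): c = -0.4000 + 0.7800i → escape time 6
(row=2, col=0): c = -1.1000 + 0.2000i → escape time 6
(row=2, col=1): c = -0.7500 + 0.2000i → escape time 6
(row=2, col=2): c = -0.4000 + 0.2000i → escape time 6
(row=3, col=0): c = -1.1000 + -0.3800i → escape time 6
(row=3, col=1): c = -0.7500 + -0.3800i → escape time 6
(row=3, col=2): c = -0.4000 + -0.3800i → escape time 6

Answer: 222
346
666
666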